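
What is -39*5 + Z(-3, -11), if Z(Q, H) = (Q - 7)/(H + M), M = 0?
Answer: -2135/11 ≈ -194.09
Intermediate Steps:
Z(Q, H) = (-7 + Q)/H (Z(Q, H) = (Q - 7)/(H + 0) = (-7 + Q)/H)
-39*5 + Z(-3, -11) = -39*5 + (-7 - 3)/(-11) = -195 - 1/11*(-10) = -195 + 10/11 = -2135/11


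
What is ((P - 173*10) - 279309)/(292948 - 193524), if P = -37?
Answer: -70269/24856 ≈ -2.8270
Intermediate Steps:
((P - 173*10) - 279309)/(292948 - 193524) = ((-37 - 173*10) - 279309)/(292948 - 193524) = ((-37 - 1730) - 279309)/99424 = (-1767 - 279309)*(1/99424) = -281076*1/99424 = -70269/24856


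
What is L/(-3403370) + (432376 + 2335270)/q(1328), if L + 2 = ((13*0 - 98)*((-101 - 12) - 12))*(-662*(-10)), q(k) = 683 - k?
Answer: -947162964073/219517365 ≈ -4314.8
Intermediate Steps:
L = 81094998 (L = -2 + ((13*0 - 98)*((-101 - 12) - 12))*(-662*(-10)) = -2 + ((0 - 98)*(-113 - 12))*6620 = -2 - 98*(-125)*6620 = -2 + 12250*6620 = -2 + 81095000 = 81094998)
L/(-3403370) + (432376 + 2335270)/q(1328) = 81094998/(-3403370) + (432376 + 2335270)/(683 - 1*1328) = 81094998*(-1/3403370) + 2767646/(683 - 1328) = -40547499/1701685 + 2767646/(-645) = -40547499/1701685 + 2767646*(-1/645) = -40547499/1701685 - 2767646/645 = -947162964073/219517365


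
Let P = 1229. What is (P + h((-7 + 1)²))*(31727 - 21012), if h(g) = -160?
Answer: 11454335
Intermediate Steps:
(P + h((-7 + 1)²))*(31727 - 21012) = (1229 - 160)*(31727 - 21012) = 1069*10715 = 11454335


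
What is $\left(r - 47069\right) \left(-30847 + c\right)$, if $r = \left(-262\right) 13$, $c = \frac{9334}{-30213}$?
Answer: $\frac{15680727459625}{10071} \approx 1.557 \cdot 10^{9}$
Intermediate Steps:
$c = - \frac{9334}{30213}$ ($c = 9334 \left(- \frac{1}{30213}\right) = - \frac{9334}{30213} \approx -0.30894$)
$r = -3406$
$\left(r - 47069\right) \left(-30847 + c\right) = \left(-3406 - 47069\right) \left(-30847 - \frac{9334}{30213}\right) = \left(-50475\right) \left(- \frac{931989745}{30213}\right) = \frac{15680727459625}{10071}$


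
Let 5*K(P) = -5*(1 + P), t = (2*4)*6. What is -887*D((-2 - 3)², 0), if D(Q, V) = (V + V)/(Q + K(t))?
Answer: 0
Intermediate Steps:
t = 48 (t = 8*6 = 48)
K(P) = -1 - P (K(P) = (-5*(1 + P))/5 = (-5 - 5*P)/5 = -1 - P)
D(Q, V) = 2*V/(-49 + Q) (D(Q, V) = (V + V)/(Q + (-1 - 1*48)) = (2*V)/(Q + (-1 - 48)) = (2*V)/(Q - 49) = (2*V)/(-49 + Q) = 2*V/(-49 + Q))
-887*D((-2 - 3)², 0) = -1774*0/(-49 + (-2 - 3)²) = -1774*0/(-49 + (-5)²) = -1774*0/(-49 + 25) = -1774*0/(-24) = -1774*0*(-1)/24 = -887*0 = 0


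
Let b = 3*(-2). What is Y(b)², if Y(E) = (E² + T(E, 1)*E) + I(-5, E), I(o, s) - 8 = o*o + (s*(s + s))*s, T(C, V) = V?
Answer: 136161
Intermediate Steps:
b = -6
I(o, s) = 8 + o² + 2*s³ (I(o, s) = 8 + (o*o + (s*(s + s))*s) = 8 + (o² + (s*(2*s))*s) = 8 + (o² + (2*s²)*s) = 8 + (o² + 2*s³) = 8 + o² + 2*s³)
Y(E) = 33 + E + E² + 2*E³ (Y(E) = (E² + 1*E) + (8 + (-5)² + 2*E³) = (E² + E) + (8 + 25 + 2*E³) = (E + E²) + (33 + 2*E³) = 33 + E + E² + 2*E³)
Y(b)² = (33 - 6 + (-6)² + 2*(-6)³)² = (33 - 6 + 36 + 2*(-216))² = (33 - 6 + 36 - 432)² = (-369)² = 136161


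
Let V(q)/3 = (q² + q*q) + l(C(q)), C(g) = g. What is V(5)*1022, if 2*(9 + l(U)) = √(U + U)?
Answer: 125706 + 1533*√10 ≈ 1.3055e+5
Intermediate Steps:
l(U) = -9 + √2*√U/2 (l(U) = -9 + √(U + U)/2 = -9 + √(2*U)/2 = -9 + (√2*√U)/2 = -9 + √2*√U/2)
V(q) = -27 + 6*q² + 3*√2*√q/2 (V(q) = 3*((q² + q*q) + (-9 + √2*√q/2)) = 3*((q² + q²) + (-9 + √2*√q/2)) = 3*(2*q² + (-9 + √2*√q/2)) = 3*(-9 + 2*q² + √2*√q/2) = -27 + 6*q² + 3*√2*√q/2)
V(5)*1022 = (-27 + 6*5² + 3*√2*√5/2)*1022 = (-27 + 6*25 + 3*√10/2)*1022 = (-27 + 150 + 3*√10/2)*1022 = (123 + 3*√10/2)*1022 = 125706 + 1533*√10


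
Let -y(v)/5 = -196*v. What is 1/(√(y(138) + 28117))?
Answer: √163357/163357 ≈ 0.0024742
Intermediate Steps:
y(v) = 980*v (y(v) = -(-980)*v = 980*v)
1/(√(y(138) + 28117)) = 1/(√(980*138 + 28117)) = 1/(√(135240 + 28117)) = 1/(√163357) = √163357/163357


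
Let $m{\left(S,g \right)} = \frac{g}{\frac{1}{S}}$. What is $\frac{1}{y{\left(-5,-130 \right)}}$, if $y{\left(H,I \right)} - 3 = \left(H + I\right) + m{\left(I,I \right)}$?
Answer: $\frac{1}{16768} \approx 5.9637 \cdot 10^{-5}$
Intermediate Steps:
$m{\left(S,g \right)} = S g$ ($m{\left(S,g \right)} = g S = S g$)
$y{\left(H,I \right)} = 3 + H + I + I^{2}$ ($y{\left(H,I \right)} = 3 + \left(\left(H + I\right) + I I\right) = 3 + \left(\left(H + I\right) + I^{2}\right) = 3 + \left(H + I + I^{2}\right) = 3 + H + I + I^{2}$)
$\frac{1}{y{\left(-5,-130 \right)}} = \frac{1}{3 - 5 - 130 + \left(-130\right)^{2}} = \frac{1}{3 - 5 - 130 + 16900} = \frac{1}{16768}$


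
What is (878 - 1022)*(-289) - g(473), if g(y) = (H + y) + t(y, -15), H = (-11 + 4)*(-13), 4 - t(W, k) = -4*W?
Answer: 39156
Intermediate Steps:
t(W, k) = 4 + 4*W (t(W, k) = 4 - (-4)*W = 4 + 4*W)
H = 91 (H = -7*(-13) = 91)
g(y) = 95 + 5*y (g(y) = (91 + y) + (4 + 4*y) = 95 + 5*y)
(878 - 1022)*(-289) - g(473) = (878 - 1022)*(-289) - (95 + 5*473) = -144*(-289) - (95 + 2365) = 41616 - 1*2460 = 41616 - 2460 = 39156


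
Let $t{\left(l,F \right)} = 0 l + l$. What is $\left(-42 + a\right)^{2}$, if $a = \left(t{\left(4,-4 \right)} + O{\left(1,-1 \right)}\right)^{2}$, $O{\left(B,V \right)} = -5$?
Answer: $1681$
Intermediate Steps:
$t{\left(l,F \right)} = l$ ($t{\left(l,F \right)} = 0 + l = l$)
$a = 1$ ($a = \left(4 - 5\right)^{2} = \left(-1\right)^{2} = 1$)
$\left(-42 + a\right)^{2} = \left(-42 + 1\right)^{2} = \left(-41\right)^{2} = 1681$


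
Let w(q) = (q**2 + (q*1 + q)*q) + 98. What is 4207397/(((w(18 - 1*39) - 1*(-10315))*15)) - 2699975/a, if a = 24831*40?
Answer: 2571980137/121423590 ≈ 21.182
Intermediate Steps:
a = 993240
w(q) = 98 + 3*q**2 (w(q) = (q**2 + (q + q)*q) + 98 = (q**2 + (2*q)*q) + 98 = (q**2 + 2*q**2) + 98 = 3*q**2 + 98 = 98 + 3*q**2)
4207397/(((w(18 - 1*39) - 1*(-10315))*15)) - 2699975/a = 4207397/((((98 + 3*(18 - 1*39)**2) - 1*(-10315))*15)) - 2699975/993240 = 4207397/((((98 + 3*(18 - 39)**2) + 10315)*15)) - 2699975*1/993240 = 4207397/((((98 + 3*(-21)**2) + 10315)*15)) - 539995/198648 = 4207397/((((98 + 3*441) + 10315)*15)) - 539995/198648 = 4207397/((((98 + 1323) + 10315)*15)) - 539995/198648 = 4207397/(((1421 + 10315)*15)) - 539995/198648 = 4207397/((11736*15)) - 539995/198648 = 4207397/176040 - 539995/198648 = 2571980137/121423590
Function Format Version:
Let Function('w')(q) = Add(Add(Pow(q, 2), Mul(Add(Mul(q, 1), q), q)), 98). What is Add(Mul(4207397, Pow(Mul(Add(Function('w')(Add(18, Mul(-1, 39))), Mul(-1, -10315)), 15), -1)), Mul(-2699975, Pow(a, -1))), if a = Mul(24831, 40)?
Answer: Rational(2571980137, 121423590) ≈ 21.182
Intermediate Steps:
a = 993240
Function('w')(q) = Add(98, Mul(3, Pow(q, 2))) (Function('w')(q) = Add(Add(Pow(q, 2), Mul(Add(q, q), q)), 98) = Add(Add(Pow(q, 2), Mul(Mul(2, q), q)), 98) = Add(Add(Pow(q, 2), Mul(2, Pow(q, 2))), 98) = Add(Mul(3, Pow(q, 2)), 98) = Add(98, Mul(3, Pow(q, 2))))
Add(Mul(4207397, Pow(Mul(Add(Function('w')(Add(18, Mul(-1, 39))), Mul(-1, -10315)), 15), -1)), Mul(-2699975, Pow(a, -1))) = Add(Mul(4207397, Pow(Mul(Add(Add(98, Mul(3, Pow(Add(18, Mul(-1, 39)), 2))), Mul(-1, -10315)), 15), -1)), Mul(-2699975, Pow(993240, -1))) = Add(Mul(4207397, Pow(Mul(Add(Add(98, Mul(3, Pow(Add(18, -39), 2))), 10315), 15), -1)), Mul(-2699975, Rational(1, 993240))) = Add(Mul(4207397, Pow(Mul(Add(Add(98, Mul(3, Pow(-21, 2))), 10315), 15), -1)), Rational(-539995, 198648)) = Add(Mul(4207397, Pow(Mul(Add(Add(98, Mul(3, 441)), 10315), 15), -1)), Rational(-539995, 198648)) = Add(Mul(4207397, Pow(Mul(Add(Add(98, 1323), 10315), 15), -1)), Rational(-539995, 198648)) = Add(Mul(4207397, Pow(Mul(Add(1421, 10315), 15), -1)), Rational(-539995, 198648)) = Add(Mul(4207397, Pow(Mul(11736, 15), -1)), Rational(-539995, 198648)) = Add(Mul(4207397, Pow(176040, -1)), Rational(-539995, 198648)) = Add(Mul(4207397, Rational(1, 176040)), Rational(-539995, 198648)) = Add(Rational(4207397, 176040), Rational(-539995, 198648)) = Rational(2571980137, 121423590)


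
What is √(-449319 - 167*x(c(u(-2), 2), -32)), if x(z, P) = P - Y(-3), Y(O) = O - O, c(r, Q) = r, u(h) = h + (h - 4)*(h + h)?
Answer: 5*I*√17759 ≈ 666.31*I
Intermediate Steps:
u(h) = h + 2*h*(-4 + h) (u(h) = h + (-4 + h)*(2*h) = h + 2*h*(-4 + h))
Y(O) = 0
x(z, P) = P (x(z, P) = P - 1*0 = P + 0 = P)
√(-449319 - 167*x(c(u(-2), 2), -32)) = √(-449319 - 167*(-32)) = √(-449319 + 5344) = √(-443975) = 5*I*√17759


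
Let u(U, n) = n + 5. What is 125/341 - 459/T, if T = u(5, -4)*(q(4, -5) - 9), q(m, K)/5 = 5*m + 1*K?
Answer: -4493/682 ≈ -6.5880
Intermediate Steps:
q(m, K) = 5*K + 25*m (q(m, K) = 5*(5*m + 1*K) = 5*(5*m + K) = 5*(K + 5*m) = 5*K + 25*m)
u(U, n) = 5 + n
T = 66 (T = (5 - 4)*((5*(-5) + 25*4) - 9) = 1*((-25 + 100) - 9) = 1*(75 - 9) = 1*66 = 66)
125/341 - 459/T = 125/341 - 459/66 = 125*(1/341) - 459*1/66 = 125/341 - 153/22 = -4493/682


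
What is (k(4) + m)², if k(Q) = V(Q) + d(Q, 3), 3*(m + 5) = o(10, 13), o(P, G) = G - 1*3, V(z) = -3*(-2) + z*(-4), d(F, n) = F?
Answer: 529/9 ≈ 58.778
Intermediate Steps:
V(z) = 6 - 4*z
o(P, G) = -3 + G (o(P, G) = G - 3 = -3 + G)
m = -5/3 (m = -5 + (-3 + 13)/3 = -5 + (⅓)*10 = -5 + 10/3 = -5/3 ≈ -1.6667)
k(Q) = 6 - 3*Q (k(Q) = (6 - 4*Q) + Q = 6 - 3*Q)
(k(4) + m)² = ((6 - 3*4) - 5/3)² = ((6 - 12) - 5/3)² = (-6 - 5/3)² = (-23/3)² = 529/9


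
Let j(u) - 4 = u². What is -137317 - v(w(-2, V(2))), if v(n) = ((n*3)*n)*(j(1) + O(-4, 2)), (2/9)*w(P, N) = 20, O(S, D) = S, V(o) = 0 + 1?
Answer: -161617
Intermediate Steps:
V(o) = 1
j(u) = 4 + u²
w(P, N) = 90 (w(P, N) = (9/2)*20 = 90)
v(n) = 3*n² (v(n) = ((n*3)*n)*((4 + 1²) - 4) = ((3*n)*n)*((4 + 1) - 4) = (3*n²)*(5 - 4) = (3*n²)*1 = 3*n²)
-137317 - v(w(-2, V(2))) = -137317 - 3*90² = -137317 - 3*8100 = -137317 - 1*24300 = -137317 - 24300 = -161617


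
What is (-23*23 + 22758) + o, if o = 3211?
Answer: 25440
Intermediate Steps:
(-23*23 + 22758) + o = (-23*23 + 22758) + 3211 = (-529 + 22758) + 3211 = 22229 + 3211 = 25440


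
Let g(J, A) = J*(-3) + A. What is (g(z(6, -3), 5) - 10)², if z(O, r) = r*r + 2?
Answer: 1444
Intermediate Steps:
z(O, r) = 2 + r² (z(O, r) = r² + 2 = 2 + r²)
g(J, A) = A - 3*J (g(J, A) = -3*J + A = A - 3*J)
(g(z(6, -3), 5) - 10)² = ((5 - 3*(2 + (-3)²)) - 10)² = ((5 - 3*(2 + 9)) - 10)² = ((5 - 3*11) - 10)² = ((5 - 33) - 10)² = (-28 - 10)² = (-38)² = 1444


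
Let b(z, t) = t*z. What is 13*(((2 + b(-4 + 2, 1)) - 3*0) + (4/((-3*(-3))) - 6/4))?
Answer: -247/18 ≈ -13.722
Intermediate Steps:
13*(((2 + b(-4 + 2, 1)) - 3*0) + (4/((-3*(-3))) - 6/4)) = 13*(((2 + 1*(-4 + 2)) - 3*0) + (4/((-3*(-3))) - 6/4)) = 13*(((2 + 1*(-2)) + 0) + (4/9 - 6*1/4)) = 13*(((2 - 2) + 0) + (4*(1/9) - 3/2)) = 13*((0 + 0) + (4/9 - 3/2)) = 13*(0 - 19/18) = 13*(-19/18) = -247/18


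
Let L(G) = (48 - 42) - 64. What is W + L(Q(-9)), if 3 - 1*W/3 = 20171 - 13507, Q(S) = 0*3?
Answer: -20041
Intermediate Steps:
Q(S) = 0
W = -19983 (W = 9 - 3*(20171 - 13507) = 9 - 3*6664 = 9 - 19992 = -19983)
L(G) = -58 (L(G) = 6 - 64 = -58)
W + L(Q(-9)) = -19983 - 58 = -20041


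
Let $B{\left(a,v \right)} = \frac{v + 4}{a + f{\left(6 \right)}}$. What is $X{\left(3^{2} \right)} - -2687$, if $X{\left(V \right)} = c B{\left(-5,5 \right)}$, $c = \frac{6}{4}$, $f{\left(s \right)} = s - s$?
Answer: $\frac{26843}{10} \approx 2684.3$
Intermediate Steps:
$f{\left(s \right)} = 0$
$B{\left(a,v \right)} = \frac{4 + v}{a}$ ($B{\left(a,v \right)} = \frac{v + 4}{a + 0} = \frac{4 + v}{a}$)
$c = \frac{3}{2}$ ($c = 6 \cdot \frac{1}{4} = \frac{3}{2} \approx 1.5$)
$X{\left(V \right)} = - \frac{27}{10}$ ($X{\left(V \right)} = \frac{3 \frac{4 + 5}{-5}}{2} = \frac{3 \left(\left(- \frac{1}{5}\right) 9\right)}{2} = \frac{3}{2} \left(- \frac{9}{5}\right) = - \frac{27}{10}$)
$X{\left(3^{2} \right)} - -2687 = - \frac{27}{10} - -2687 = - \frac{27}{10} + 2687 = \frac{26843}{10}$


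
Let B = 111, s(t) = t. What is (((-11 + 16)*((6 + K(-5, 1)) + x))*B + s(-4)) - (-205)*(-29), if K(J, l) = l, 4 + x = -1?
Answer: -4839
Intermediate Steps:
x = -5 (x = -4 - 1 = -5)
(((-11 + 16)*((6 + K(-5, 1)) + x))*B + s(-4)) - (-205)*(-29) = (((-11 + 16)*((6 + 1) - 5))*111 - 4) - (-205)*(-29) = ((5*(7 - 5))*111 - 4) - 1*5945 = ((5*2)*111 - 4) - 5945 = (10*111 - 4) - 5945 = (1110 - 4) - 5945 = 1106 - 5945 = -4839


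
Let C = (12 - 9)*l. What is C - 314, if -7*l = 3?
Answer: -2207/7 ≈ -315.29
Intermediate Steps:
l = -3/7 (l = -1/7*3 = -3/7 ≈ -0.42857)
C = -9/7 (C = (12 - 9)*(-3/7) = 3*(-3/7) = -9/7 ≈ -1.2857)
C - 314 = -9/7 - 314 = -2207/7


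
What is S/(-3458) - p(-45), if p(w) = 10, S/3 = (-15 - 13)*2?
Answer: -2458/247 ≈ -9.9514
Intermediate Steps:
S = -168 (S = 3*((-15 - 13)*2) = 3*(-28*2) = 3*(-56) = -168)
S/(-3458) - p(-45) = -168/(-3458) - 1*10 = -168*(-1/3458) - 10 = 12/247 - 10 = -2458/247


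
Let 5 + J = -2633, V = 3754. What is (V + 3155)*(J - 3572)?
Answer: -42904890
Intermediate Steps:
J = -2638 (J = -5 - 2633 = -2638)
(V + 3155)*(J - 3572) = (3754 + 3155)*(-2638 - 3572) = 6909*(-6210) = -42904890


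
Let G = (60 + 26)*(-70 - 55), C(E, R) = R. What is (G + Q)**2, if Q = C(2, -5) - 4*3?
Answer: 115928289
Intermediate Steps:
G = -10750 (G = 86*(-125) = -10750)
Q = -17 (Q = -5 - 4*3 = -5 - 12 = -17)
(G + Q)**2 = (-10750 - 17)**2 = (-10767)**2 = 115928289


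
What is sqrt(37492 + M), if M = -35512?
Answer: 6*sqrt(55) ≈ 44.497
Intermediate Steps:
sqrt(37492 + M) = sqrt(37492 - 35512) = sqrt(1980) = 6*sqrt(55)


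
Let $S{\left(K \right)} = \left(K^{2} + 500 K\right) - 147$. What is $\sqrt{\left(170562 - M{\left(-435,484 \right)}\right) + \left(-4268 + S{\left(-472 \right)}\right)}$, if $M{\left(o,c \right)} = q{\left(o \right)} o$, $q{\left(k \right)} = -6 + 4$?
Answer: $\sqrt{152061} \approx 389.95$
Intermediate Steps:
$q{\left(k \right)} = -2$
$S{\left(K \right)} = -147 + K^{2} + 500 K$
$M{\left(o,c \right)} = - 2 o$
$\sqrt{\left(170562 - M{\left(-435,484 \right)}\right) + \left(-4268 + S{\left(-472 \right)}\right)} = \sqrt{\left(170562 - \left(-2\right) \left(-435\right)\right) + \left(-4268 + \left(-147 + \left(-472\right)^{2} + 500 \left(-472\right)\right)\right)} = \sqrt{\left(170562 - 870\right) - 17631} = \sqrt{169692 - 17631} = \sqrt{152061}$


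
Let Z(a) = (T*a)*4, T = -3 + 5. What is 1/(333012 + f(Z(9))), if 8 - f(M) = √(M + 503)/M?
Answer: 345275136/114983525790605 + 72*√23/114983525790605 ≈ 3.0028e-6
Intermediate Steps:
T = 2
Z(a) = 8*a (Z(a) = (2*a)*4 = 8*a)
f(M) = 8 - √(503 + M)/M (f(M) = 8 - √(M + 503)/M = 8 - √(503 + M)/M)
1/(333012 + f(Z(9))) = 1/(333012 + (8 - √(503 + 8*9)/(8*9))) = 1/(333012 + (8 - 1*√(503 + 72)/72)) = 1/(333012 + (8 - 1*1/72*√575)) = 1/(333012 + (8 - 1*1/72*5*√23)) = 1/(333012 + (8 - 5*√23/72)) = 1/(333020 - 5*√23/72)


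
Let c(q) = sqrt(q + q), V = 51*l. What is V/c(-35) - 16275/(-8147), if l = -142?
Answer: 16275/8147 + 3621*I*sqrt(70)/35 ≈ 1.9977 + 865.58*I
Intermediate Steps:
V = -7242 (V = 51*(-142) = -7242)
c(q) = sqrt(2)*sqrt(q) (c(q) = sqrt(2*q) = sqrt(2)*sqrt(q))
V/c(-35) - 16275/(-8147) = -7242*(-I*sqrt(70)/70) - 16275/(-8147) = -7242*(-I*sqrt(70)/70) - 16275*(-1/8147) = -7242*(-I*sqrt(70)/70) + 16275/8147 = -(-3621)*I*sqrt(70)/35 + 16275/8147 = 3621*I*sqrt(70)/35 + 16275/8147 = 16275/8147 + 3621*I*sqrt(70)/35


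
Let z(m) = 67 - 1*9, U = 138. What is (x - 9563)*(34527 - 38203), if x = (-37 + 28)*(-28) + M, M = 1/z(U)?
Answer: 992588006/29 ≈ 3.4227e+7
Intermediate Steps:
z(m) = 58 (z(m) = 67 - 9 = 58)
M = 1/58 ≈ 0.017241
x = 14617/58 (x = (-37 + 28)*(-28) + 1/58 = -9*(-28) + 1/58 = 252 + 1/58 = 14617/58 ≈ 252.02)
(x - 9563)*(34527 - 38203) = (14617/58 - 9563)*(34527 - 38203) = -540037/58*(-3676) = 992588006/29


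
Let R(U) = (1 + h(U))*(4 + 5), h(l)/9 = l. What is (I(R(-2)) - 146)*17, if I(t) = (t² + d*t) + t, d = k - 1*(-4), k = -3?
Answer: 390269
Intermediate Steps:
h(l) = 9*l
d = 1 (d = -3 - 1*(-4) = -3 + 4 = 1)
R(U) = 9 + 81*U (R(U) = (1 + 9*U)*(4 + 5) = (1 + 9*U)*9 = 9 + 81*U)
I(t) = t² + 2*t (I(t) = (t² + 1*t) + t = (t² + t) + t = (t + t²) + t = t² + 2*t)
(I(R(-2)) - 146)*17 = ((9 + 81*(-2))*(2 + (9 + 81*(-2))) - 146)*17 = ((9 - 162)*(2 + (9 - 162)) - 146)*17 = (-153*(2 - 153) - 146)*17 = (-153*(-151) - 146)*17 = (23103 - 146)*17 = 22957*17 = 390269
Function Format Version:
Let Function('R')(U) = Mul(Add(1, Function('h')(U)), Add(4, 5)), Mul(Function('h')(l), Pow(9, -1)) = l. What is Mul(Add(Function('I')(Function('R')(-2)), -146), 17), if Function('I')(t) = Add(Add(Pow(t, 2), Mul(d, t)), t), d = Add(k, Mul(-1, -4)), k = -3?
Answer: 390269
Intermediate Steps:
Function('h')(l) = Mul(9, l)
d = 1 (d = Add(-3, Mul(-1, -4)) = Add(-3, 4) = 1)
Function('R')(U) = Add(9, Mul(81, U)) (Function('R')(U) = Mul(Add(1, Mul(9, U)), Add(4, 5)) = Mul(Add(1, Mul(9, U)), 9) = Add(9, Mul(81, U)))
Function('I')(t) = Add(Pow(t, 2), Mul(2, t)) (Function('I')(t) = Add(Add(Pow(t, 2), Mul(1, t)), t) = Add(Add(Pow(t, 2), t), t) = Add(Add(t, Pow(t, 2)), t) = Add(Pow(t, 2), Mul(2, t)))
Mul(Add(Function('I')(Function('R')(-2)), -146), 17) = Mul(Add(Mul(Add(9, Mul(81, -2)), Add(2, Add(9, Mul(81, -2)))), -146), 17) = Mul(Add(Mul(Add(9, -162), Add(2, Add(9, -162))), -146), 17) = Mul(Add(Mul(-153, Add(2, -153)), -146), 17) = Mul(Add(Mul(-153, -151), -146), 17) = Mul(Add(23103, -146), 17) = Mul(22957, 17) = 390269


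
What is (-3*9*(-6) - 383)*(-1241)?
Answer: 274261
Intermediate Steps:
(-3*9*(-6) - 383)*(-1241) = (-27*(-6) - 383)*(-1241) = (162 - 383)*(-1241) = -221*(-1241) = 274261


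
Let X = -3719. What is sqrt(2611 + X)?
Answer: 2*I*sqrt(277) ≈ 33.287*I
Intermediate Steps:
sqrt(2611 + X) = sqrt(2611 - 3719) = sqrt(-1108) = 2*I*sqrt(277)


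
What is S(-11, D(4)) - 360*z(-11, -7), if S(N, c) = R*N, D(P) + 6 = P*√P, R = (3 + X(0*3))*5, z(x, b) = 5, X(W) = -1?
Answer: -1910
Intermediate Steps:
R = 10 (R = (3 - 1)*5 = 2*5 = 10)
D(P) = -6 + P^(3/2) (D(P) = -6 + P*√P = -6 + P^(3/2))
S(N, c) = 10*N
S(-11, D(4)) - 360*z(-11, -7) = 10*(-11) - 360*5 = -110 - 1800 = -1910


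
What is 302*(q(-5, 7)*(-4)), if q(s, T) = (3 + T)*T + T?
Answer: -93016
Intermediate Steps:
q(s, T) = T + T*(3 + T) (q(s, T) = T*(3 + T) + T = T + T*(3 + T))
302*(q(-5, 7)*(-4)) = 302*((7*(4 + 7))*(-4)) = 302*((7*11)*(-4)) = 302*(77*(-4)) = 302*(-308) = -93016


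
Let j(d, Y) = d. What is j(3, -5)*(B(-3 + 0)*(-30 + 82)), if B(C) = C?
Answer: -468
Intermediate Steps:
j(3, -5)*(B(-3 + 0)*(-30 + 82)) = 3*((-3 + 0)*(-30 + 82)) = 3*(-3*52) = 3*(-156) = -468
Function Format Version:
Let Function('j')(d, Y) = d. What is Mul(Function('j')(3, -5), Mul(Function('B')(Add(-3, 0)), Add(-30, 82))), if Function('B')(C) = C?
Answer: -468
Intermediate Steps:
Mul(Function('j')(3, -5), Mul(Function('B')(Add(-3, 0)), Add(-30, 82))) = Mul(3, Mul(Add(-3, 0), Add(-30, 82))) = Mul(3, Mul(-3, 52)) = Mul(3, -156) = -468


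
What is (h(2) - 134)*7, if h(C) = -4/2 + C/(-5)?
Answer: -4774/5 ≈ -954.80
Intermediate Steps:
h(C) = -2 - C/5 (h(C) = -4*½ + C*(-⅕) = -2 - C/5)
(h(2) - 134)*7 = ((-2 - ⅕*2) - 134)*7 = ((-2 - ⅖) - 134)*7 = (-12/5 - 134)*7 = -682/5*7 = -4774/5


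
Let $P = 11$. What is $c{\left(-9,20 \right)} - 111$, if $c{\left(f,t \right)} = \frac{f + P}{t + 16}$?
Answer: $- \frac{1997}{18} \approx -110.94$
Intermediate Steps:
$c{\left(f,t \right)} = \frac{11 + f}{16 + t}$ ($c{\left(f,t \right)} = \frac{f + 11}{t + 16} = \frac{11 + f}{16 + t}$)
$c{\left(-9,20 \right)} - 111 = \frac{11 - 9}{16 + 20} - 111 = \frac{1}{36} \cdot 2 - 111 = \frac{1}{18} - 111 = - \frac{1997}{18}$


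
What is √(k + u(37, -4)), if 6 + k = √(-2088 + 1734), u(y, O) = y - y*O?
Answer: √(179 + I*√354) ≈ 13.398 + 0.70218*I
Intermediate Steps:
u(y, O) = y - O*y
k = -6 + I*√354 (k = -6 + √(-2088 + 1734) = -6 + √(-354) = -6 + I*√354 ≈ -6.0 + 18.815*I)
√(k + u(37, -4)) = √((-6 + I*√354) + 37*(1 - 1*(-4))) = √((-6 + I*√354) + 37*(1 + 4)) = √((-6 + I*√354) + 37*5) = √((-6 + I*√354) + 185) = √(179 + I*√354)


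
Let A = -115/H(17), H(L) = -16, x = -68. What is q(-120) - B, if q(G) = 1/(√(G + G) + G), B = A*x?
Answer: 119253/244 - I*√15/3660 ≈ 488.74 - 0.0010582*I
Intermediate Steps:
A = 115/16 (A = -115/(-16) = -115*(-1/16) = 115/16 ≈ 7.1875)
B = -1955/4 (B = (115/16)*(-68) = -1955/4 ≈ -488.75)
q(G) = 1/(G + √2*√G) (q(G) = 1/(√(2*G) + G) = 1/(√2*√G + G) = 1/(G + √2*√G))
q(-120) - B = 1/(-120 + √2*√(-120)) - 1*(-1955/4) = 1/(-120 + √2*(2*I*√30)) + 1955/4 = 1/(-120 + 4*I*√15) + 1955/4 = 1955/4 + 1/(-120 + 4*I*√15)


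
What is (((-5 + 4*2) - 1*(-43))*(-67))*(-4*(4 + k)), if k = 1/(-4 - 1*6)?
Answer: 240396/5 ≈ 48079.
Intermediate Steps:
k = -1/10 (k = 1/(-4 - 6) = 1/(-10) = -1/10 ≈ -0.10000)
(((-5 + 4*2) - 1*(-43))*(-67))*(-4*(4 + k)) = (((-5 + 4*2) - 1*(-43))*(-67))*(-4*(4 - 1/10)) = (((-5 + 8) + 43)*(-67))*(-4*39/10) = ((3 + 43)*(-67))*(-78/5) = (46*(-67))*(-78/5) = -3082*(-78/5) = 240396/5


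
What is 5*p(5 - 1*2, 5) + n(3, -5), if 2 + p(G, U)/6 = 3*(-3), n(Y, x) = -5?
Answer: -335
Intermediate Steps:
p(G, U) = -66 (p(G, U) = -12 + 6*(3*(-3)) = -12 + 6*(-9) = -12 - 54 = -66)
5*p(5 - 1*2, 5) + n(3, -5) = 5*(-66) - 5 = -330 - 5 = -335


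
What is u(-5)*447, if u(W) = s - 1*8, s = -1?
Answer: -4023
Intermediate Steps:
u(W) = -9 (u(W) = -1 - 1*8 = -1 - 8 = -9)
u(-5)*447 = -9*447 = -4023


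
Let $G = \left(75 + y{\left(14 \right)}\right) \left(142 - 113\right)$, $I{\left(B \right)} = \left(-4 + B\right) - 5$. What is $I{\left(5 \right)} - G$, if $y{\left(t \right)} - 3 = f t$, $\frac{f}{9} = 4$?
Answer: $-16882$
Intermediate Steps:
$f = 36$ ($f = 9 \cdot 4 = 36$)
$y{\left(t \right)} = 3 + 36 t$
$I{\left(B \right)} = -9 + B$
$G = 16878$ ($G = \left(75 + \left(3 + 36 \cdot 14\right)\right) \left(142 - 113\right) = \left(75 + \left(3 + 504\right)\right) 29 = \left(75 + 507\right) 29 = 582 \cdot 29 = 16878$)
$I{\left(5 \right)} - G = \left(-9 + 5\right) - 16878 = -4 - 16878 = -16882$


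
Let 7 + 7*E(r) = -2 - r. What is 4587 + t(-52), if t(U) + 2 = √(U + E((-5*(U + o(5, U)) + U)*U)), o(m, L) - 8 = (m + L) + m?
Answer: 4585 + √134981/7 ≈ 4637.5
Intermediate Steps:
o(m, L) = 8 + L + 2*m (o(m, L) = 8 + ((m + L) + m) = 8 + ((L + m) + m) = 8 + (L + 2*m) = 8 + L + 2*m)
E(r) = -9/7 - r/7 (E(r) = -1 + (-2 - r)/7 = -1 + (-2/7 - r/7) = -9/7 - r/7)
t(U) = -2 + √(-9/7 + U - U*(-90 - 9*U)/7) (t(U) = -2 + √(U + (-9/7 - (-5*(U + (8 + U + 2*5)) + U)*U/7)) = -2 + √(U + (-9/7 - (-5*(U + (8 + U + 10)) + U)*U/7)) = -2 + √(U + (-9/7 - (-5*(U + (18 + U)) + U)*U/7)) = -2 + √(U + (-9/7 - (-5*(18 + 2*U) + U)*U/7)) = -2 + √(U + (-9/7 - ((-90 - 10*U) + U)*U/7)) = -2 + √(U + (-9/7 - (-90 - 9*U)*U/7)) = -2 + √(U + (-9/7 - U*(-90 - 9*U)/7)) = -2 + √(-9/7 + U - U*(-90 - 9*U)/7))
4587 + t(-52) = 4587 + (-2 + √(-63 + 63*(-52)² + 679*(-52))/7) = 4587 + (-2 + √(-63 + 63*2704 - 35308)/7) = 4587 + (-2 + √(-63 + 170352 - 35308)/7) = 4587 + (-2 + √134981/7) = 4585 + √134981/7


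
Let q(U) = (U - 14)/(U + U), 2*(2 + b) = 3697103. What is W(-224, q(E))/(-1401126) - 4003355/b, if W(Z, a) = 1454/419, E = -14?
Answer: -2350259489659843/1085231271262803 ≈ -2.1657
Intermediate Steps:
b = 3697099/2 (b = -2 + (½)*3697103 = -2 + 3697103/2 = 3697099/2 ≈ 1.8486e+6)
q(U) = (-14 + U)/(2*U) (q(U) = (-14 + U)/((2*U)) = (-14 + U)*(1/(2*U)) = (-14 + U)/(2*U))
W(Z, a) = 1454/419 (W(Z, a) = 1454*(1/419) = 1454/419)
W(-224, q(E))/(-1401126) - 4003355/b = (1454/419)/(-1401126) - 4003355/3697099/2 = (1454/419)*(-1/1401126) - 4003355*2/3697099 = -727/293535897 - 8006710/3697099 = -2350259489659843/1085231271262803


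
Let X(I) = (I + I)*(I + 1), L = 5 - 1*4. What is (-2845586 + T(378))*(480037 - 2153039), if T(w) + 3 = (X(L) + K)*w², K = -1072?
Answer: 260060968664402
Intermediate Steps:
L = 1 (L = 5 - 4 = 1)
X(I) = 2*I*(1 + I) (X(I) = (2*I)*(1 + I) = 2*I*(1 + I))
T(w) = -3 - 1068*w² (T(w) = -3 + (2*1*(1 + 1) - 1072)*w² = -3 + (2*1*2 - 1072)*w² = -3 + (4 - 1072)*w² = -3 - 1068*w²)
(-2845586 + T(378))*(480037 - 2153039) = (-2845586 + (-3 - 1068*378²))*(480037 - 2153039) = (-2845586 + (-3 - 1068*142884))*(-1673002) = (-2845586 + (-3 - 152600112))*(-1673002) = (-2845586 - 152600115)*(-1673002) = -155445701*(-1673002) = 260060968664402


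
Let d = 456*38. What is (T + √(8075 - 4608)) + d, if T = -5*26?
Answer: 17198 + √3467 ≈ 17257.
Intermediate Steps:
d = 17328
T = -130
(T + √(8075 - 4608)) + d = (-130 + √(8075 - 4608)) + 17328 = (-130 + √3467) + 17328 = 17198 + √3467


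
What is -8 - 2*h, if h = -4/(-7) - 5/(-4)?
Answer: -163/14 ≈ -11.643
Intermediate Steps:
h = 51/28 (h = -4*(-1/7) - 5*(-1/4) = 4/7 + 5/4 = 51/28 ≈ 1.8214)
-8 - 2*h = -8 - 2*51/28 = -8 - 51/14 = -163/14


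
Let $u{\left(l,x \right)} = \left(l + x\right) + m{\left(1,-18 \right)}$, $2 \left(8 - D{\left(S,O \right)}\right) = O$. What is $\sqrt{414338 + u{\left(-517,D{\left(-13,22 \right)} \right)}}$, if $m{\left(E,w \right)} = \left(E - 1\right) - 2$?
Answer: $2 \sqrt{103454} \approx 643.29$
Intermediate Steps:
$m{\left(E,w \right)} = -3 + E$ ($m{\left(E,w \right)} = \left(-1 + E\right) - 2 = -3 + E$)
$D{\left(S,O \right)} = 8 - \frac{O}{2}$
$u{\left(l,x \right)} = -2 + l + x$ ($u{\left(l,x \right)} = \left(l + x\right) + \left(-3 + 1\right) = \left(l + x\right) - 2 = -2 + l + x$)
$\sqrt{414338 + u{\left(-517,D{\left(-13,22 \right)} \right)}} = \sqrt{414338 - 522} = \sqrt{413816} = 2 \sqrt{103454}$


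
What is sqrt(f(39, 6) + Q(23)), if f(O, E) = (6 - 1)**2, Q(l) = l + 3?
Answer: sqrt(51) ≈ 7.1414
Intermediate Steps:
Q(l) = 3 + l
f(O, E) = 25 (f(O, E) = 5**2 = 25)
sqrt(f(39, 6) + Q(23)) = sqrt(25 + (3 + 23)) = sqrt(25 + 26) = sqrt(51)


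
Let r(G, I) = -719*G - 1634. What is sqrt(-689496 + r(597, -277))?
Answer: I*sqrt(1120373) ≈ 1058.5*I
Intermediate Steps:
r(G, I) = -1634 - 719*G
sqrt(-689496 + r(597, -277)) = sqrt(-689496 + (-1634 - 719*597)) = sqrt(-689496 + (-1634 - 429243)) = sqrt(-689496 - 430877) = sqrt(-1120373) = I*sqrt(1120373)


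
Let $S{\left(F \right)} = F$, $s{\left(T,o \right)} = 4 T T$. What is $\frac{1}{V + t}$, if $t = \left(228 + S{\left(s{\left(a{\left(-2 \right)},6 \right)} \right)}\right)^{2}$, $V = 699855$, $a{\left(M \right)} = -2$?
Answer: $\frac{1}{759391} \approx 1.3168 \cdot 10^{-6}$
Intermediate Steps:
$s{\left(T,o \right)} = 4 T^{2}$
$t = 59536$ ($t = \left(228 + 4 \left(-2\right)^{2}\right)^{2} = \left(228 + 4 \cdot 4\right)^{2} = \left(228 + 16\right)^{2} = 244^{2} = 59536$)
$\frac{1}{V + t} = \frac{1}{699855 + 59536} = \frac{1}{759391}$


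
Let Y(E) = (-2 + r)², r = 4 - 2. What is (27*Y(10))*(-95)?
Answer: 0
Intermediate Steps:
r = 2
Y(E) = 0 (Y(E) = (-2 + 2)² = 0² = 0)
(27*Y(10))*(-95) = (27*0)*(-95) = 0*(-95) = 0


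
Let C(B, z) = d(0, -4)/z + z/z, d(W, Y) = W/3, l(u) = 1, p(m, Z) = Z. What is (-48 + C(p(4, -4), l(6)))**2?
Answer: 2209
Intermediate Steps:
d(W, Y) = W/3 (d(W, Y) = W*(1/3) = W/3)
C(B, z) = 1 (C(B, z) = ((1/3)*0)/z + z/z = 0/z + 1 = 0 + 1 = 1)
(-48 + C(p(4, -4), l(6)))**2 = (-48 + 1)**2 = (-47)**2 = 2209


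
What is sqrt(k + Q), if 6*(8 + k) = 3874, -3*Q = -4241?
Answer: sqrt(18462)/3 ≈ 45.292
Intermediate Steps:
Q = 4241/3 (Q = -1/3*(-4241) = 4241/3 ≈ 1413.7)
k = 1913/3 (k = -8 + (1/6)*3874 = -8 + 1937/3 = 1913/3 ≈ 637.67)
sqrt(k + Q) = sqrt(1913/3 + 4241/3) = sqrt(6154/3) = sqrt(18462)/3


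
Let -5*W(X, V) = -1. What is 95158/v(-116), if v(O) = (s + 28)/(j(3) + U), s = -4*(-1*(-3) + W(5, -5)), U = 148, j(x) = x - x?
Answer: 17604230/19 ≈ 9.2654e+5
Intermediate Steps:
W(X, V) = ⅕ (W(X, V) = -⅕*(-1) = ⅕)
j(x) = 0
s = -64/5 (s = -4*(-1*(-3) + ⅕) = -4*(3 + ⅕) = -4*16/5 = -64/5 ≈ -12.800)
v(O) = 19/185 (v(O) = (-64/5 + 28)/(0 + 148) = (76/5)/148 = (76/5)*(1/148) = 19/185)
95158/v(-116) = 95158/(19/185) = 95158*(185/19) = 17604230/19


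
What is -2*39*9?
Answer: -702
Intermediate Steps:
-2*39*9 = -78*9 = -702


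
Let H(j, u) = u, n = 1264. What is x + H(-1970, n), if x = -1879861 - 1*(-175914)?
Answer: -1702683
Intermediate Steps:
x = -1703947 (x = -1879861 + 175914 = -1703947)
x + H(-1970, n) = -1703947 + 1264 = -1702683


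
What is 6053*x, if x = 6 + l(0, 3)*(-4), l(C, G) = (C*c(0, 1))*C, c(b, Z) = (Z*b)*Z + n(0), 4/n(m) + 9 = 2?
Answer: 36318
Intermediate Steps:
n(m) = -4/7 (n(m) = 4/(-9 + 2) = 4/(-7) = 4*(-⅐) = -4/7)
c(b, Z) = -4/7 + b*Z² (c(b, Z) = (Z*b)*Z - 4/7 = b*Z² - 4/7 = -4/7 + b*Z²)
l(C, G) = -4*C²/7 (l(C, G) = (C*(-4/7 + 0*1²))*C = (C*(-4/7 + 0*1))*C = (C*(-4/7 + 0))*C = (C*(-4/7))*C = (-4*C/7)*C = -4*C²/7)
x = 6 (x = 6 - 4/7*0²*(-4) = 6 - 4/7*0*(-4) = 6 + 0*(-4) = 6 + 0 = 6)
6053*x = 6053*6 = 36318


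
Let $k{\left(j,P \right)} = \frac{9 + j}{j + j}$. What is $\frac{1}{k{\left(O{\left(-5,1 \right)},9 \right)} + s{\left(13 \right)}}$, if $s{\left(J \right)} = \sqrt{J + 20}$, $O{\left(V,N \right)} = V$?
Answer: $\frac{10}{821} + \frac{25 \sqrt{33}}{821} \approx 0.18711$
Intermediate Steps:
$k{\left(j,P \right)} = \frac{9 + j}{2 j}$
$s{\left(J \right)} = \sqrt{20 + J}$
$\frac{1}{k{\left(O{\left(-5,1 \right)},9 \right)} + s{\left(13 \right)}} = \frac{1}{\frac{9 - 5}{2 \left(-5\right)} + \sqrt{20 + 13}} = \frac{1}{\frac{1}{2} \left(- \frac{1}{5}\right) 4 + \sqrt{33}} = \frac{1}{- \frac{2}{5} + \sqrt{33}}$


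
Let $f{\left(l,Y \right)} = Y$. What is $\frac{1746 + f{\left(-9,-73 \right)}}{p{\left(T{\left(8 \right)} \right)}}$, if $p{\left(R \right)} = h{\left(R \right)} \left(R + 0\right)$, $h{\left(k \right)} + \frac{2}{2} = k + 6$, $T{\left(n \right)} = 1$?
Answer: $\frac{1673}{6} \approx 278.83$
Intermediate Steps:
$h{\left(k \right)} = 5 + k$ ($h{\left(k \right)} = -1 + \left(k + 6\right) = -1 + \left(6 + k\right) = 5 + k$)
$p{\left(R \right)} = R \left(5 + R\right)$ ($p{\left(R \right)} = \left(5 + R\right) \left(R + 0\right) = \left(5 + R\right) R = R \left(5 + R\right)$)
$\frac{1746 + f{\left(-9,-73 \right)}}{p{\left(T{\left(8 \right)} \right)}} = \frac{1746 - 73}{1 \left(5 + 1\right)} = \frac{1673}{1 \cdot 6} = \frac{1673}{6}$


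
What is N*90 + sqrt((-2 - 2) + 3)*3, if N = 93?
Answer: 8370 + 3*I ≈ 8370.0 + 3.0*I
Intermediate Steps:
N*90 + sqrt((-2 - 2) + 3)*3 = 93*90 + sqrt((-2 - 2) + 3)*3 = 8370 + sqrt(-4 + 3)*3 = 8370 + sqrt(-1)*3 = 8370 + I*3 = 8370 + 3*I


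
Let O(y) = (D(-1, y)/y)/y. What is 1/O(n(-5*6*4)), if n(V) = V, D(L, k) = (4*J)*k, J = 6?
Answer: -5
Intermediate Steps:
D(L, k) = 24*k (D(L, k) = (4*6)*k = 24*k)
O(y) = 24/y (O(y) = ((24*y)/y)/y = 24/y)
1/O(n(-5*6*4)) = 1/(24/((-5*6*4))) = 1/(24/((-30*4))) = 1/(24/(-120)) = 1/(24*(-1/120)) = 1/(-1/5) = -5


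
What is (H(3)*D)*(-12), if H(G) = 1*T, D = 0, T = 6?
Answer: 0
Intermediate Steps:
H(G) = 6 (H(G) = 1*6 = 6)
(H(3)*D)*(-12) = (6*0)*(-12) = 0*(-12) = 0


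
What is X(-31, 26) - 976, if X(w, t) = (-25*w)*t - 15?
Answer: 19159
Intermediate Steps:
X(w, t) = -15 - 25*t*w (X(w, t) = -25*t*w - 15 = -15 - 25*t*w)
X(-31, 26) - 976 = (-15 - 25*26*(-31)) - 976 = (-15 + 20150) - 976 = 20135 - 976 = 19159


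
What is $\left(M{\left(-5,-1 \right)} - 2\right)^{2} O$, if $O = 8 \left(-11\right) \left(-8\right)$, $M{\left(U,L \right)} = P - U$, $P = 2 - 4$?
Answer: $704$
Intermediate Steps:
$P = -2$ ($P = 2 - 4 = -2$)
$M{\left(U,L \right)} = -2 - U$
$O = 704$ ($O = \left(-88\right) \left(-8\right) = 704$)
$\left(M{\left(-5,-1 \right)} - 2\right)^{2} O = \left(\left(-2 - -5\right) - 2\right)^{2} \cdot 704 = \left(\left(-2 + 5\right) - 2\right)^{2} \cdot 704 = \left(3 - 2\right)^{2} \cdot 704 = 1^{2} \cdot 704 = 1 \cdot 704 = 704$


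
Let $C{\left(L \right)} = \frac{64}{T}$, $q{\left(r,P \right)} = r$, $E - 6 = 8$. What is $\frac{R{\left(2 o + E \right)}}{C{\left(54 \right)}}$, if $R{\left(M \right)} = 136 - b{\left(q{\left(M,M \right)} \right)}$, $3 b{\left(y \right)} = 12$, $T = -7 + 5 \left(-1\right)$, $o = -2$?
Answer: $- \frac{99}{4} \approx -24.75$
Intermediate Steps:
$E = 14$ ($E = 6 + 8 = 14$)
$T = -12$ ($T = -7 - 5 = -12$)
$b{\left(y \right)} = 4$ ($b{\left(y \right)} = \frac{1}{3} \cdot 12 = 4$)
$R{\left(M \right)} = 132$ ($R{\left(M \right)} = 136 - 4 = 132$)
$C{\left(L \right)} = - \frac{16}{3}$ ($C{\left(L \right)} = \frac{64}{-12} = 64 \left(- \frac{1}{12}\right) = - \frac{16}{3}$)
$\frac{R{\left(2 o + E \right)}}{C{\left(54 \right)}} = \frac{132}{- \frac{16}{3}} = 132 \left(- \frac{3}{16}\right) = - \frac{99}{4}$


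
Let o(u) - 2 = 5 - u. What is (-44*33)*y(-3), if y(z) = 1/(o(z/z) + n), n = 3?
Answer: -484/3 ≈ -161.33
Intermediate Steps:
o(u) = 7 - u (o(u) = 2 + (5 - u) = 7 - u)
y(z) = ⅑ (y(z) = 1/((7 - z/z) + 3) = 1/((7 - 1*1) + 3) = 1/((7 - 1) + 3) = 1/(6 + 3) = 1/9 = ⅑)
(-44*33)*y(-3) = -44*33*(⅑) = -1452*⅑ = -484/3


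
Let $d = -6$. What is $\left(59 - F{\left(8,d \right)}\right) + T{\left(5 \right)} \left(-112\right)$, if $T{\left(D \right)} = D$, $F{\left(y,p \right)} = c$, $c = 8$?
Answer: $-509$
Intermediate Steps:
$F{\left(y,p \right)} = 8$
$\left(59 - F{\left(8,d \right)}\right) + T{\left(5 \right)} \left(-112\right) = \left(59 - 8\right) + 5 \left(-112\right) = \left(59 - 8\right) - 560 = 51 - 560 = -509$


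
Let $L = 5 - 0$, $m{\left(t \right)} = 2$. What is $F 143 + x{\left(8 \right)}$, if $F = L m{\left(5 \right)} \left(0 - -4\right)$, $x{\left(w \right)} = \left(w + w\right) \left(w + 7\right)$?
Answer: $5960$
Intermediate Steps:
$x{\left(w \right)} = 2 w \left(7 + w\right)$
$L = 5$ ($L = 5 + 0 = 5$)
$F = 40$ ($F = 5 \cdot 2 \left(0 - -4\right) = 10 \left(0 + 4\right) = 10 \cdot 4 = 40$)
$F 143 + x{\left(8 \right)} = 40 \cdot 143 + 2 \cdot 8 \left(7 + 8\right) = 5720 + 2 \cdot 8 \cdot 15 = 5720 + 240 = 5960$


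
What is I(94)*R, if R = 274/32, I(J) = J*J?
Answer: 302633/4 ≈ 75658.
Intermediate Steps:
I(J) = J²
R = 137/16 (R = 274*(1/32) = 137/16 ≈ 8.5625)
I(94)*R = 94²*(137/16) = 8836*(137/16) = 302633/4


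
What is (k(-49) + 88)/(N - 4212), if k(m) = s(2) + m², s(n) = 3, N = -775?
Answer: -2492/4987 ≈ -0.49970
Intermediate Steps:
k(m) = 3 + m²
(k(-49) + 88)/(N - 4212) = ((3 + (-49)²) + 88)/(-775 - 4212) = ((3 + 2401) + 88)/(-4987) = (2404 + 88)*(-1/4987) = 2492*(-1/4987) = -2492/4987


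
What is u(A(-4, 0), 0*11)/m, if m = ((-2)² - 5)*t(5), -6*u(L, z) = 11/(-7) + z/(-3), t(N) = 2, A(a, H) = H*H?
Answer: -11/84 ≈ -0.13095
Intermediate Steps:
A(a, H) = H²
u(L, z) = 11/42 + z/18 (u(L, z) = -(11/(-7) + z/(-3))/6 = -(11*(-⅐) + z*(-⅓))/6 = -(-11/7 - z/3)/6 = 11/42 + z/18)
m = -2 (m = ((-2)² - 5)*2 = (4 - 5)*2 = -1*2 = -2)
u(A(-4, 0), 0*11)/m = (11/42 + (0*11)/18)/(-2) = (11/42 + (1/18)*0)*(-½) = (11/42 + 0)*(-½) = (11/42)*(-½) = -11/84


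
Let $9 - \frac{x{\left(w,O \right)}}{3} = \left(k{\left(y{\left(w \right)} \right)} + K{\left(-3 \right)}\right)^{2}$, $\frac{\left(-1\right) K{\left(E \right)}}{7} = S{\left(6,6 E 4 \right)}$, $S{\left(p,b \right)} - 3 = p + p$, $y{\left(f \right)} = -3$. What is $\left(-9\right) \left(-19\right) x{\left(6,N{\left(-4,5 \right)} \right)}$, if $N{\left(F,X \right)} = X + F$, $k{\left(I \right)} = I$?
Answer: $-5979015$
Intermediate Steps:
$S{\left(p,b \right)} = 3 + 2 p$ ($S{\left(p,b \right)} = 3 + \left(p + p\right) = 3 + 2 p$)
$K{\left(E \right)} = -105$ ($K{\left(E \right)} = - 7 \left(3 + 2 \cdot 6\right) = - 7 \left(3 + 12\right) = \left(-7\right) 15 = -105$)
$N{\left(F,X \right)} = F + X$
$x{\left(w,O \right)} = -34965$ ($x{\left(w,O \right)} = 27 - 3 \left(-3 - 105\right)^{2} = 27 - 3 \left(-108\right)^{2} = 27 - 34992 = -34965$)
$\left(-9\right) \left(-19\right) x{\left(6,N{\left(-4,5 \right)} \right)} = \left(-9\right) \left(-19\right) \left(-34965\right) = 171 \left(-34965\right) = -5979015$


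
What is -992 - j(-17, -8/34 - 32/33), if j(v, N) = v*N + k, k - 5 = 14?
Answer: -34039/33 ≈ -1031.5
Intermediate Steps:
k = 19 (k = 5 + 14 = 19)
j(v, N) = 19 + N*v (j(v, N) = v*N + 19 = N*v + 19 = 19 + N*v)
-992 - j(-17, -8/34 - 32/33) = -992 - (19 + (-8/34 - 32/33)*(-17)) = -992 - (19 + (-8*1/34 - 32*1/33)*(-17)) = -992 - (19 + (-4/17 - 32/33)*(-17)) = -992 - (19 - 676/561*(-17)) = -992 - (19 + 676/33) = -992 - 1*1303/33 = -992 - 1303/33 = -34039/33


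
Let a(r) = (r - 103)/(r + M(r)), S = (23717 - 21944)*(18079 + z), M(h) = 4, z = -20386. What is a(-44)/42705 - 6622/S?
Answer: 1323664013/776341027800 ≈ 0.0017050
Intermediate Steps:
S = -4090311 (S = (23717 - 21944)*(18079 - 20386) = 1773*(-2307) = -4090311)
a(r) = (-103 + r)/(4 + r) (a(r) = (r - 103)/(r + 4) = (-103 + r)/(4 + r))
a(-44)/42705 - 6622/S = ((-103 - 44)/(4 - 44))/42705 - 6622/(-4090311) = (-147/(-40))*(1/42705) - 6622*(-1/4090311) = -1/40*(-147)*(1/42705) + 6622/4090311 = (147/40)*(1/42705) + 6622/4090311 = 49/569400 + 6622/4090311 = 1323664013/776341027800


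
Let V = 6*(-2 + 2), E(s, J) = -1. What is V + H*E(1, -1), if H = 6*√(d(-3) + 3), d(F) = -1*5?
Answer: -6*I*√2 ≈ -8.4853*I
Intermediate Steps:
d(F) = -5
V = 0 (V = 6*0 = 0)
H = 6*I*√2 (H = 6*√(-5 + 3) = 6*√(-2) = 6*(I*√2) = 6*I*√2 ≈ 8.4853*I)
V + H*E(1, -1) = 0 + (6*I*√2)*(-1) = 0 - 6*I*√2 = -6*I*√2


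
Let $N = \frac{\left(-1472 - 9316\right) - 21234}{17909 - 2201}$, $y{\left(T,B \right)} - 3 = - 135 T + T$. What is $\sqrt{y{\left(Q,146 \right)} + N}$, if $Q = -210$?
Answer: $\frac{3 \sqrt{21430667874}}{2618} \approx 167.75$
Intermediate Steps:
$y{\left(T,B \right)} = 3 - 134 T$ ($y{\left(T,B \right)} = 3 + \left(- 135 T + T\right) = 3 - 134 T$)
$N = - \frac{5337}{2618}$ ($N = \frac{\left(-1472 - 9316\right) - 21234}{15708} = \left(-10788 - 21234\right) \frac{1}{15708} = \left(-32022\right) \frac{1}{15708} = - \frac{5337}{2618} \approx -2.0386$)
$\sqrt{y{\left(Q,146 \right)} + N} = \sqrt{\left(3 - -28140\right) - \frac{5337}{2618}} = \sqrt{\left(3 + 28140\right) - \frac{5337}{2618}} = \sqrt{28143 - \frac{5337}{2618}} = \sqrt{\frac{73673037}{2618}} = \frac{3 \sqrt{21430667874}}{2618}$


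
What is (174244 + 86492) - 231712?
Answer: 29024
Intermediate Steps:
(174244 + 86492) - 231712 = 260736 - 231712 = 29024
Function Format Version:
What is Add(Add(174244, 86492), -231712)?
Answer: 29024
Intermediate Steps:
Add(Add(174244, 86492), -231712) = Add(260736, -231712) = 29024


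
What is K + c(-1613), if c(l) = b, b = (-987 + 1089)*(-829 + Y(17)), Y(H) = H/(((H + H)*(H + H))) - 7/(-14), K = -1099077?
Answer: -2367165/2 ≈ -1.1836e+6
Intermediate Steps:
Y(H) = 1/2 + 1/(4*H) (Y(H) = H/(((2*H)*(2*H))) - 7*(-1/14) = H/((4*H**2)) + 1/2 = H*(1/(4*H**2)) + 1/2 = 1/(4*H) + 1/2 = 1/2 + 1/(4*H))
b = -169011/2 (b = (-987 + 1089)*(-829 + (1/4)*(1 + 2*17)/17) = 102*(-829 + (1/4)*(1/17)*(1 + 34)) = 102*(-829 + (1/4)*(1/17)*35) = 102*(-829 + 35/68) = 102*(-56337/68) = -169011/2 ≈ -84506.)
c(l) = -169011/2
K + c(-1613) = -1099077 - 169011/2 = -2367165/2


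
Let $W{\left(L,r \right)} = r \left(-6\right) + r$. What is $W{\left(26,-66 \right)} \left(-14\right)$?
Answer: $-4620$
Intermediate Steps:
$W{\left(L,r \right)} = - 5 r$ ($W{\left(L,r \right)} = - 6 r + r = - 5 r$)
$W{\left(26,-66 \right)} \left(-14\right) = \left(-5\right) \left(-66\right) \left(-14\right) = 330 \left(-14\right) = -4620$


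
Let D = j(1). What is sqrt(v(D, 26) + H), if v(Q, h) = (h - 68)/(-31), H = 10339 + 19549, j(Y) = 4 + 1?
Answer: sqrt(28723670)/31 ≈ 172.89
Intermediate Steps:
j(Y) = 5
D = 5
H = 29888
v(Q, h) = 68/31 - h/31 (v(Q, h) = (-68 + h)*(-1/31) = 68/31 - h/31)
sqrt(v(D, 26) + H) = sqrt((68/31 - 1/31*26) + 29888) = sqrt((68/31 - 26/31) + 29888) = sqrt(42/31 + 29888) = sqrt(926570/31) = sqrt(28723670)/31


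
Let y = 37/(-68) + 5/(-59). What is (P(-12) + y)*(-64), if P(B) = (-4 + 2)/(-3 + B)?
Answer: 477136/15045 ≈ 31.714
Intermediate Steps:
P(B) = -2/(-3 + B)
y = -2523/4012 (y = 37*(-1/68) + 5*(-1/59) = -37/68 - 5/59 = -2523/4012 ≈ -0.62886)
(P(-12) + y)*(-64) = (-2/(-3 - 12) - 2523/4012)*(-64) = (-2/(-15) - 2523/4012)*(-64) = (-2*(-1/15) - 2523/4012)*(-64) = (2/15 - 2523/4012)*(-64) = -29821/60180*(-64) = 477136/15045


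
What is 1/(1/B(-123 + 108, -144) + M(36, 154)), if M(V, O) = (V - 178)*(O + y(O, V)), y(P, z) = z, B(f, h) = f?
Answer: -15/404701 ≈ -3.7064e-5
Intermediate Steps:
M(V, O) = (-178 + V)*(O + V) (M(V, O) = (V - 178)*(O + V) = (-178 + V)*(O + V))
1/(1/B(-123 + 108, -144) + M(36, 154)) = 1/(1/(-123 + 108) + (36**2 - 178*154 - 178*36 + 154*36)) = 1/(1/(-15) + (1296 - 27412 - 6408 + 5544)) = 1/(-1/15 - 26980) = 1/(-404701/15) = -15/404701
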